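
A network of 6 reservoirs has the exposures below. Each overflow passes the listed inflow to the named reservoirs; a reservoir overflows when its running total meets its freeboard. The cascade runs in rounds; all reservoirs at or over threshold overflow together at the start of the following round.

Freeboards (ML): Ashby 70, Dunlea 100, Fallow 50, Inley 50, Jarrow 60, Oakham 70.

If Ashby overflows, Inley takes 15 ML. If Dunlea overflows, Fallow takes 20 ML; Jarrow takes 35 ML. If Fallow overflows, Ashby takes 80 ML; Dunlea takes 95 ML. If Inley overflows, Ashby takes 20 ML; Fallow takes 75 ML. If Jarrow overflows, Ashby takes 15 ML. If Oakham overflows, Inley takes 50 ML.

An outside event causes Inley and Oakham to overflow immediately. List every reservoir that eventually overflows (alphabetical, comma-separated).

Round 1 — Inley, Oakham overflow (initial).
  Ashby: +20 → 20 < 70
  Fallow: +75 → 75 ≥ 50
Round 2 — Fallow overflows.
  Ashby: +80 → 100 ≥ 70
  Dunlea: +95 → 95 < 100
Round 3 — Ashby overflows.
No further overflows.

Ashby, Fallow, Inley, Oakham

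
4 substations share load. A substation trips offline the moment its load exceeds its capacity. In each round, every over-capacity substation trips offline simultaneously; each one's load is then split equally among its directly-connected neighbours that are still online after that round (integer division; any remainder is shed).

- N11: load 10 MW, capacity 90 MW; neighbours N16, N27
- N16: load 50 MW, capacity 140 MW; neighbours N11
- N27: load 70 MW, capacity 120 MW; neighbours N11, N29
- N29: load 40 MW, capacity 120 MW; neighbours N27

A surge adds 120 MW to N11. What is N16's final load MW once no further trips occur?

115

Round 1 — N11 at 130 > 90. N11 trips offline.
  N11 sheds 130 MW to N16, N27: 65 each.
    N16: 50+65 = 115 ≤ 140
    N27: 70+65 = 135 > 120
Round 2 — N27 trips offline.
  N27 sheds 135 MW to N29: 135 each.
    N29: 40+135 = 175 > 120
Round 3 — N29 trips offline.
  N29 sheds 175 MW: no online neighbours, lost.
No further trips.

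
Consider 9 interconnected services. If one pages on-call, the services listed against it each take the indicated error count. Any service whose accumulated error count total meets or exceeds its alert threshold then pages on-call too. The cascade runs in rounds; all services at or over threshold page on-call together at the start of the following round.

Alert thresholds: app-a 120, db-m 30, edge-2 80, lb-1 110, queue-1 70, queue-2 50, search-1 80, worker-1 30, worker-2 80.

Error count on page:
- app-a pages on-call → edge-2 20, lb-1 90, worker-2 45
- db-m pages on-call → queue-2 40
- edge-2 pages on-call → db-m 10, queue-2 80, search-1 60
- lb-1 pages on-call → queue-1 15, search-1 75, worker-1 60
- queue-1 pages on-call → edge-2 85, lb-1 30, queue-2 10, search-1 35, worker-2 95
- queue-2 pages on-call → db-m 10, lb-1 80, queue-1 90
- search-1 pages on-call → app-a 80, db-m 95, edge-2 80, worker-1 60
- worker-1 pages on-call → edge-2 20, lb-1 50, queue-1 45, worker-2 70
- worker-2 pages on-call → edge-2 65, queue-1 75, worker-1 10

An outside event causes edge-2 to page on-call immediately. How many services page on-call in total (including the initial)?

8

Round 1 — edge-2 pages on-call (initial).
  db-m: +10 → 10 < 30
  queue-2: +80 → 80 ≥ 50
  search-1: +60 → 60 < 80
Round 2 — queue-2 pages on-call.
  db-m: +10 → 20 < 30
  lb-1: +80 → 80 < 110
  queue-1: +90 → 90 ≥ 70
Round 3 — queue-1 pages on-call.
  lb-1: +30 → 110 ≥ 110
  search-1: +35 → 95 ≥ 80
  worker-2: +95 → 95 ≥ 80
Round 4 — lb-1, search-1, worker-2 page on-call.
  app-a: +80 → 80 < 120
  db-m: +95 → 115 ≥ 30
  worker-1: +60+60+10 → 130 ≥ 30
Round 5 — db-m, worker-1 page on-call.
No further pages.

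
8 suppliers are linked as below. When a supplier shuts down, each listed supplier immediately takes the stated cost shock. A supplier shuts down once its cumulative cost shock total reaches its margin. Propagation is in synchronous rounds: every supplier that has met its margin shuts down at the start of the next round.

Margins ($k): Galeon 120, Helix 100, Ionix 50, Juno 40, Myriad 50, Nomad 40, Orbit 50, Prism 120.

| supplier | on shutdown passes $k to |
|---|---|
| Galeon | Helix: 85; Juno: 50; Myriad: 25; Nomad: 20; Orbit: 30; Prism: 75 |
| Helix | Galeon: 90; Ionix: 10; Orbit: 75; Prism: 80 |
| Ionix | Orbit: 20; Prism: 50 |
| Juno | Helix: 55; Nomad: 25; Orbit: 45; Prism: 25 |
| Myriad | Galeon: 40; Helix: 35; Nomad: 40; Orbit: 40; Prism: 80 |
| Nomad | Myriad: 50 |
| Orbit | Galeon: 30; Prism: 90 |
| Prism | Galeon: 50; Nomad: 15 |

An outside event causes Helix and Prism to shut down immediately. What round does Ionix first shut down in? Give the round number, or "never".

never

Round 1 — Helix, Prism shut down (initial).
  Galeon: +90+50 → 140 ≥ 120
  Ionix: +10 → 10 < 50
  Nomad: +15 → 15 < 40
  Orbit: +75 → 75 ≥ 50
Round 2 — Galeon, Orbit shut down.
  Juno: +50 → 50 ≥ 40
  Myriad: +25 → 25 < 50
  Nomad: +20 → 35 < 40
Round 3 — Juno shuts down.
  Nomad: +25 → 60 ≥ 40
Round 4 — Nomad shuts down.
  Myriad: +50 → 75 ≥ 50
Round 5 — Myriad shuts down.
No further shutdowns.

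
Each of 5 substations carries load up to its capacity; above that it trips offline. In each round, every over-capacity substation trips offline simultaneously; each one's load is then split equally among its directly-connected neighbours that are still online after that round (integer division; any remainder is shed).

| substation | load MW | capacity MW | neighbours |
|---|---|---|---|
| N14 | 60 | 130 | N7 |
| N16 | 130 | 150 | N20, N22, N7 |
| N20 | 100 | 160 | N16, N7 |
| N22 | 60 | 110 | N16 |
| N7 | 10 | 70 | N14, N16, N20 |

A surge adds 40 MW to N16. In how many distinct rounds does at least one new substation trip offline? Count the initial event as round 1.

2

Round 1 — N16 at 170 > 150. N16 trips offline.
  N16 sheds 170 MW to N20, N22, N7: 56 each (2 lost).
    N20: 100+56 = 156 ≤ 160
    N22: 60+56 = 116 > 110
    N7: 10+56 = 66 ≤ 70
Round 2 — N22 trips offline.
  N22 sheds 116 MW: no online neighbours, lost.
No further trips.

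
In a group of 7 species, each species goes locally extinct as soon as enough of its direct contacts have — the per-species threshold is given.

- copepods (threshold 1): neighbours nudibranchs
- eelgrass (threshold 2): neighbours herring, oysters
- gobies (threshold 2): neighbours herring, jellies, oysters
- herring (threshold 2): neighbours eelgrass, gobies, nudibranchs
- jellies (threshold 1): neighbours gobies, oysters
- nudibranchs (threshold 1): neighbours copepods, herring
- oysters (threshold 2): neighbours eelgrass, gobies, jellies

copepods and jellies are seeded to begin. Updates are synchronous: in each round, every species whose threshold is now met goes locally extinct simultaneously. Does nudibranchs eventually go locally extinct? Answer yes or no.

yes

Round 1 — copepods, jellies go locally extinct (initial).
Round 2 — checking thresholds:
  gobies: 1 of 3 neighbours < 2, not yet.
  nudibranchs: 1 of 2 neighbours ≥ 1, goes locally extinct.
  oysters: 1 of 3 neighbours < 2, not yet.
Round 3 — no new extinctions; cascade stops.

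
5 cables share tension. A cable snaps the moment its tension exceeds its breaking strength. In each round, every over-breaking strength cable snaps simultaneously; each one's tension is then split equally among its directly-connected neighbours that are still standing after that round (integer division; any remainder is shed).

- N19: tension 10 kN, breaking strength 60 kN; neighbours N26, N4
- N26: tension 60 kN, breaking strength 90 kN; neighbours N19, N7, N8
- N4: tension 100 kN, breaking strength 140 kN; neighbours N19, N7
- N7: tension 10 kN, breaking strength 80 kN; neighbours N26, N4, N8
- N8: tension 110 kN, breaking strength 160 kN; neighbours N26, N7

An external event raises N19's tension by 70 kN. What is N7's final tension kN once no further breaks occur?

Round 1 — N19 at 80 > 60. N19 snaps.
  N19 sheds 80 kN to N26, N4: 40 each.
    N26: 60+40 = 100 > 90
    N4: 100+40 = 140 ≤ 140
Round 2 — N26 snaps.
  N26 sheds 100 kN to N7, N8: 50 each.
    N7: 10+50 = 60 ≤ 80
    N8: 110+50 = 160 ≤ 160
No further breaks.

60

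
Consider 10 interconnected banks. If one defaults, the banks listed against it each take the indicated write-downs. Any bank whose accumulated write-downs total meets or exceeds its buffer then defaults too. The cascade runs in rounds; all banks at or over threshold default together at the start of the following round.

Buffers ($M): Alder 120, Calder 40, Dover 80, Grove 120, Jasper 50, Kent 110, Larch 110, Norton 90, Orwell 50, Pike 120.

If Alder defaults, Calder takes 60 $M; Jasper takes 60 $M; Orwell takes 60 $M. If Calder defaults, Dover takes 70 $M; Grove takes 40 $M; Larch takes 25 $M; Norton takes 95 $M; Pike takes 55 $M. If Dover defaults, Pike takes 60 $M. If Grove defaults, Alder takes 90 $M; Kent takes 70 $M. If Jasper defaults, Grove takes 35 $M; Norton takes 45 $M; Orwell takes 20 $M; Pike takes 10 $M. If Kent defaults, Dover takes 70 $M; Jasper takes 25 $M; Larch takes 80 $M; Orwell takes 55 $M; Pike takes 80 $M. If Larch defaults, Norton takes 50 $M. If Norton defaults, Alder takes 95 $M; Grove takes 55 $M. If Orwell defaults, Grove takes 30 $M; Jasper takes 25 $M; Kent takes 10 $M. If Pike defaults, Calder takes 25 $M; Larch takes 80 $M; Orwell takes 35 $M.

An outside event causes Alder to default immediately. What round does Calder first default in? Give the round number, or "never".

2

Round 1 — Alder defaults (initial).
  Calder: +60 → 60 ≥ 40
  Jasper: +60 → 60 ≥ 50
  Orwell: +60 → 60 ≥ 50
Round 2 — Calder, Jasper, Orwell default.
  Dover: +70 → 70 < 80
  Grove: +40+35+30 → 105 < 120
  Kent: +10 → 10 < 110
  Larch: +25 → 25 < 110
  Norton: +95+45 → 140 ≥ 90
  Pike: +55+10 → 65 < 120
Round 3 — Norton defaults.
  Grove: +55 → 160 ≥ 120
Round 4 — Grove defaults.
  Kent: +70 → 80 < 110
No further defaults.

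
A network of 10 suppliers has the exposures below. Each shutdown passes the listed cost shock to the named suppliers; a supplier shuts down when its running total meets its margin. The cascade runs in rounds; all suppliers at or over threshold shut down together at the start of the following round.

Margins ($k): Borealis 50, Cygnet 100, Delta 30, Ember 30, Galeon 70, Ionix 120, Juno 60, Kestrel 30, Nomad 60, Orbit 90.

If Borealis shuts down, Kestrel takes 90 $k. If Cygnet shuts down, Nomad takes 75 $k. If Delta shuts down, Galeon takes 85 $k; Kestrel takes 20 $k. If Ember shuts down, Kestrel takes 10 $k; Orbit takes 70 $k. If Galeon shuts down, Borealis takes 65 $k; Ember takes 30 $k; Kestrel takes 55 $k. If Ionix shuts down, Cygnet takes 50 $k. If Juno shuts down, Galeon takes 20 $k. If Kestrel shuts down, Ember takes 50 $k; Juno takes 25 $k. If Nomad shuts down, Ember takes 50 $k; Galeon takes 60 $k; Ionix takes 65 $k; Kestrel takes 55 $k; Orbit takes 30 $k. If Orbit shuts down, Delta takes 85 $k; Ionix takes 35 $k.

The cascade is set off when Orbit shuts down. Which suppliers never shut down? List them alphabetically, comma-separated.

Cygnet, Ionix, Juno, Nomad

Round 1 — Orbit shuts down (initial).
  Delta: +85 → 85 ≥ 30
  Ionix: +35 → 35 < 120
Round 2 — Delta shuts down.
  Galeon: +85 → 85 ≥ 70
  Kestrel: +20 → 20 < 30
Round 3 — Galeon shuts down.
  Borealis: +65 → 65 ≥ 50
  Ember: +30 → 30 ≥ 30
  Kestrel: +55 → 75 ≥ 30
Round 4 — Borealis, Ember, Kestrel shut down.
  Juno: +25 → 25 < 60
No further shutdowns.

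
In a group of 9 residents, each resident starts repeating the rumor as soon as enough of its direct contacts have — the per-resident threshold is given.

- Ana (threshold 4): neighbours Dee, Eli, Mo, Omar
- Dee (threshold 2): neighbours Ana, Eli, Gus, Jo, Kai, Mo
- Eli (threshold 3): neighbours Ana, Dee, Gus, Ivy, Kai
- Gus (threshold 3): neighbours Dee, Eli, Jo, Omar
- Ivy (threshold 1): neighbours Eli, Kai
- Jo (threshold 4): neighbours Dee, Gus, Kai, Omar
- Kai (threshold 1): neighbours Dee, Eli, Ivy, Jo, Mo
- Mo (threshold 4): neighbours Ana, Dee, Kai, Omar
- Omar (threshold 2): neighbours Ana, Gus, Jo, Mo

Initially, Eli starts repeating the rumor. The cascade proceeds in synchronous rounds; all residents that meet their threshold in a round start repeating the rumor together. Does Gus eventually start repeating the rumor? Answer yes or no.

Round 1 — Eli starts repeating the rumor (initial).
Round 2 — checking thresholds:
  Ana: 1 of 4 neighbours < 4, below threshold.
  Dee: 1 of 6 neighbours < 2, below threshold.
  Gus: 1 of 4 neighbours < 3, below threshold.
  Ivy: 1 of 2 neighbours ≥ 1, starts repeating the rumor.
  Kai: 1 of 5 neighbours ≥ 1, starts repeating the rumor.
Round 3 — checking thresholds:
  Ana: 1 of 4 neighbours < 4, below threshold.
  Dee: 2 of 6 neighbours ≥ 2, starts repeating the rumor.
  Gus: 1 of 4 neighbours < 3, below threshold.
  Jo: 1 of 4 neighbours < 4, below threshold.
  Mo: 1 of 4 neighbours < 4, below threshold.
Round 4 — no new spreads; cascade stops.

no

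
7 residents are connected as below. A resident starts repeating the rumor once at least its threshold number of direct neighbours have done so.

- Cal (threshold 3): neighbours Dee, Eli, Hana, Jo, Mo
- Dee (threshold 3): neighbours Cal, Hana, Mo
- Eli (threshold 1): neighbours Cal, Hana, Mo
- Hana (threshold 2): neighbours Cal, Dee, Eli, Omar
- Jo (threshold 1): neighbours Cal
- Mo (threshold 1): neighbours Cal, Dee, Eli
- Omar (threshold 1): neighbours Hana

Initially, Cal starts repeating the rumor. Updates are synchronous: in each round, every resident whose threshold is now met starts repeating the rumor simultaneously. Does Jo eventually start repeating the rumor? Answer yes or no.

Round 1 — Cal starts repeating the rumor (initial).
Round 2 — checking thresholds:
  Dee: 1 of 3 neighbours < 3, holds.
  Eli: 1 of 3 neighbours ≥ 1, starts repeating the rumor.
  Hana: 1 of 4 neighbours < 2, holds.
  Jo: 1 of 1 neighbours ≥ 1, starts repeating the rumor.
  Mo: 1 of 3 neighbours ≥ 1, starts repeating the rumor.
Round 3 — checking thresholds:
  Dee: 2 of 3 neighbours < 3, holds.
  Hana: 2 of 4 neighbours ≥ 2, starts repeating the rumor.
Round 4 — checking thresholds:
  Dee: 3 of 3 neighbours ≥ 3, starts repeating the rumor.
  Omar: 1 of 1 neighbours ≥ 1, starts repeating the rumor.
Round 5 — no new spreads; cascade stops.

yes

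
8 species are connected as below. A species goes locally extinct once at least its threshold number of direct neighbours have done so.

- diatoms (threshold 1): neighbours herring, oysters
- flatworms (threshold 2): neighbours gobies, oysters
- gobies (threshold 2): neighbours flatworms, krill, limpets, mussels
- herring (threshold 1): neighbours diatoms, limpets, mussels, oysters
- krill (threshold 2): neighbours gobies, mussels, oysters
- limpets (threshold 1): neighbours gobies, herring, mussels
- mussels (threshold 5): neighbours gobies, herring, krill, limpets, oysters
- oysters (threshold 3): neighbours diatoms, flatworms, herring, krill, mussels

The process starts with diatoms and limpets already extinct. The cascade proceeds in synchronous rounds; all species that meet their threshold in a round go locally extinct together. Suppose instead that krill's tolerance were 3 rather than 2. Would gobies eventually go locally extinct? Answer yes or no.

no

With krill's tolerance at 3:
Round 1 — diatoms, limpets go locally extinct (initial).
Round 2 — checking thresholds:
  gobies: 1 of 4 neighbours < 2, not yet.
  herring: 2 of 4 neighbours ≥ 1, goes locally extinct.
  mussels: 1 of 5 neighbours < 5, not yet.
  oysters: 1 of 5 neighbours < 3, not yet.
Round 3 — no new extinctions; cascade stops.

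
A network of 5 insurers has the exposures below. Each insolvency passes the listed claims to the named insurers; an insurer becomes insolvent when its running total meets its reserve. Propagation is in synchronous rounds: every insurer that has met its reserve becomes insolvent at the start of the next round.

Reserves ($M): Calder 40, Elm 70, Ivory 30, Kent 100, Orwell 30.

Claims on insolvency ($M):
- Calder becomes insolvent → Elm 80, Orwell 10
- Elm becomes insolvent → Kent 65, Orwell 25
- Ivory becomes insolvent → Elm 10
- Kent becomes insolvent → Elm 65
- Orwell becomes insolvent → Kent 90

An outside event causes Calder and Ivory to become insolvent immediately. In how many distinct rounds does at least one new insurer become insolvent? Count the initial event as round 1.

Round 1 — Calder, Ivory become insolvent (initial).
  Elm: +80+10 → 90 ≥ 70
  Orwell: +10 → 10 < 30
Round 2 — Elm becomes insolvent.
  Kent: +65 → 65 < 100
  Orwell: +25 → 35 ≥ 30
Round 3 — Orwell becomes insolvent.
  Kent: +90 → 155 ≥ 100
Round 4 — Kent becomes insolvent.
No further insolvencies.

4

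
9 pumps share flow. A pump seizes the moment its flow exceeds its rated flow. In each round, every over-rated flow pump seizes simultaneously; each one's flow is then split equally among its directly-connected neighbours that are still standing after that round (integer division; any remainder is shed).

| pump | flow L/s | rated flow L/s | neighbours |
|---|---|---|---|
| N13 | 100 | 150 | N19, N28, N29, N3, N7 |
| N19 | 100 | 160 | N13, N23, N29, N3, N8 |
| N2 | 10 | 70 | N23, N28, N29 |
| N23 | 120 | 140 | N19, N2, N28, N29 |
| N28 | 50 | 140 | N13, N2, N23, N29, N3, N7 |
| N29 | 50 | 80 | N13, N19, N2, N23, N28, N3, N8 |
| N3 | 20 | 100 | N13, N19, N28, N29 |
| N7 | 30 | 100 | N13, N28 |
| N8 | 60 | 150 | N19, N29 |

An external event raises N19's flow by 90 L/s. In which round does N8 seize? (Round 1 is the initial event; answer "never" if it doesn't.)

Round 1 — N19 at 190 > 160. N19 seizes.
  N19 sheds 190 L/s to N13, N23, N29, N3, N8: 38 each.
    N13: 100+38 = 138 ≤ 150
    N23: 120+38 = 158 > 140
    N29: 50+38 = 88 > 80
    N3: 20+38 = 58 ≤ 100
    N8: 60+38 = 98 ≤ 150
Round 2 — N23, N29 seize.
  N23 sheds 158 L/s to N2, N28: 79 each.
    N2: 10+79 = 89 > 70
    N28: 50+79 = 129 ≤ 140
  N29 sheds 88 L/s to N13, N2, N28, N3, N8: 17 each (3 lost).
    N13: 138+17 = 155 > 150
    N2: 89+17 = 106 > 70
    N28: 129+17 = 146 > 140
    N3: 58+17 = 75 ≤ 100
    N8: 98+17 = 115 ≤ 150
Round 3 — N13, N2, N28 seize.
  N13 sheds 155 L/s to N3, N7: 77 each (1 lost).
    N3: 75+77 = 152 > 100
    N7: 30+77 = 107 > 100
  N2 sheds 106 L/s: no online neighbours, lost.
  N28 sheds 146 L/s to N3, N7: 73 each.
    N3: 152+73 = 225 > 100
    N7: 107+73 = 180 > 100
Round 4 — N3, N7 seize.
  N3 sheds 225 L/s: no online neighbours, lost.
  N7 sheds 180 L/s: no online neighbours, lost.
No further seizures.

never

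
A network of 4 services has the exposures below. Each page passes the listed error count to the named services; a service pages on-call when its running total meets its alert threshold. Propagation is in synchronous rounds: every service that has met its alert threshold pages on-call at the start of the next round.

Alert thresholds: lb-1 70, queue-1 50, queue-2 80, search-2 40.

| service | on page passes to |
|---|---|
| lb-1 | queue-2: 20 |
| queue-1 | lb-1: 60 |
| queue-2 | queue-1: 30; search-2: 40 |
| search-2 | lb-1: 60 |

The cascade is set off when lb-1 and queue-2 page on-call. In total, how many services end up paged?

3

Round 1 — lb-1, queue-2 page on-call (initial).
  queue-1: +30 → 30 < 50
  search-2: +40 → 40 ≥ 40
Round 2 — search-2 pages on-call.
No further pages.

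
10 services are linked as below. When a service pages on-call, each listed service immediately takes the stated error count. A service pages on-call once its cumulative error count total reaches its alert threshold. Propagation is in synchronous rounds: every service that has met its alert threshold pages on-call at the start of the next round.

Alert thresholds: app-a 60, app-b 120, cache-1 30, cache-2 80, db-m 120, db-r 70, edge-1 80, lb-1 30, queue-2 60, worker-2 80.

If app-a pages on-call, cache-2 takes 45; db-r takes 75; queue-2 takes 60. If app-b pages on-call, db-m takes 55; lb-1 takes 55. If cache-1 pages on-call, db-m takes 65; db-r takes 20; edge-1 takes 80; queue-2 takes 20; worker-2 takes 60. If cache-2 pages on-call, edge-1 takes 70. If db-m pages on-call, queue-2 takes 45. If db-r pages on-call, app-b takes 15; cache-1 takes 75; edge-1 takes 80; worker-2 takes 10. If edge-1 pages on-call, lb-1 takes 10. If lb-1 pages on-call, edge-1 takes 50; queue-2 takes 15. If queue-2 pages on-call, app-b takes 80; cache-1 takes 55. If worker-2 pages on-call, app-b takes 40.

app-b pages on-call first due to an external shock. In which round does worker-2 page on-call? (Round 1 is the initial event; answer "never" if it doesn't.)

never

Round 1 — app-b pages on-call (initial).
  db-m: +55 → 55 < 120
  lb-1: +55 → 55 ≥ 30
Round 2 — lb-1 pages on-call.
  edge-1: +50 → 50 < 80
  queue-2: +15 → 15 < 60
No further pages.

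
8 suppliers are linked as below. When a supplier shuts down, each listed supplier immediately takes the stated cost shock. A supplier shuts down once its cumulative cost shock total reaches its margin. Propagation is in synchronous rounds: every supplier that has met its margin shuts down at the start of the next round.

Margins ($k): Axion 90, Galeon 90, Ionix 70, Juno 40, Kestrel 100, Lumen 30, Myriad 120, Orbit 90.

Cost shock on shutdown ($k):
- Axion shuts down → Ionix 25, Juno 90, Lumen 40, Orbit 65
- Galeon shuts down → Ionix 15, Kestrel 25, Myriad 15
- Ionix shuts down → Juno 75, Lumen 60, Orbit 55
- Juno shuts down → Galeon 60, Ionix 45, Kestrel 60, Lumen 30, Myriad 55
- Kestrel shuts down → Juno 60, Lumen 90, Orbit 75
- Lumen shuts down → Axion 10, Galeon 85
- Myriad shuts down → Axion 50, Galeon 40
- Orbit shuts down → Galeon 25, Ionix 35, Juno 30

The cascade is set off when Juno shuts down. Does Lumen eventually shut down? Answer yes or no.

Round 1 — Juno shuts down (initial).
  Galeon: +60 → 60 < 90
  Ionix: +45 → 45 < 70
  Kestrel: +60 → 60 < 100
  Lumen: +30 → 30 ≥ 30
  Myriad: +55 → 55 < 120
Round 2 — Lumen shuts down.
  Axion: +10 → 10 < 90
  Galeon: +85 → 145 ≥ 90
Round 3 — Galeon shuts down.
  Ionix: +15 → 60 < 70
  Kestrel: +25 → 85 < 100
  Myriad: +15 → 70 < 120
No further shutdowns.

yes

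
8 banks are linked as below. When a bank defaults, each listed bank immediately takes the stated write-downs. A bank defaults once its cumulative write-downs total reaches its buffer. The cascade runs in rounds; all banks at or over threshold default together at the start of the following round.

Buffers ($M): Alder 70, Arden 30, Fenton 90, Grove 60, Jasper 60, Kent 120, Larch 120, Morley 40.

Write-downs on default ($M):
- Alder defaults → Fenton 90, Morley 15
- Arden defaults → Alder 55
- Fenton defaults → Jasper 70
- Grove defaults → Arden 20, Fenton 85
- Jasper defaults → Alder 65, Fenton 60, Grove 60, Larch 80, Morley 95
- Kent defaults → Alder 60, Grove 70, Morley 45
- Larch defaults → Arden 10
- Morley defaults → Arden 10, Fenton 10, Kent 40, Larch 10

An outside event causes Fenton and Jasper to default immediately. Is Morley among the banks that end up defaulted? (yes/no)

yes

Round 1 — Fenton, Jasper default (initial).
  Alder: +65 → 65 < 70
  Grove: +60 → 60 ≥ 60
  Larch: +80 → 80 < 120
  Morley: +95 → 95 ≥ 40
Round 2 — Grove, Morley default.
  Arden: +20+10 → 30 ≥ 30
  Kent: +40 → 40 < 120
  Larch: +10 → 90 < 120
Round 3 — Arden defaults.
  Alder: +55 → 120 ≥ 70
Round 4 — Alder defaults.
No further defaults.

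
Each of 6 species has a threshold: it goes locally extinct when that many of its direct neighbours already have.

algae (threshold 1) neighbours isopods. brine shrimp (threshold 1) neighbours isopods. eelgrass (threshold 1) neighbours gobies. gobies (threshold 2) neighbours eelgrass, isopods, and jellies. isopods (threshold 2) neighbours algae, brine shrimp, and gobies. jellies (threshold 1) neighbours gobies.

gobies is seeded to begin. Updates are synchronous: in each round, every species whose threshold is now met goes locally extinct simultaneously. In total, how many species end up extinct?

Round 1 — gobies goes locally extinct (initial).
Round 2 — checking thresholds:
  eelgrass: 1 of 1 neighbours ≥ 1, goes locally extinct.
  isopods: 1 of 3 neighbours < 2, holds.
  jellies: 1 of 1 neighbours ≥ 1, goes locally extinct.
Round 3 — no new extinctions; cascade stops.

3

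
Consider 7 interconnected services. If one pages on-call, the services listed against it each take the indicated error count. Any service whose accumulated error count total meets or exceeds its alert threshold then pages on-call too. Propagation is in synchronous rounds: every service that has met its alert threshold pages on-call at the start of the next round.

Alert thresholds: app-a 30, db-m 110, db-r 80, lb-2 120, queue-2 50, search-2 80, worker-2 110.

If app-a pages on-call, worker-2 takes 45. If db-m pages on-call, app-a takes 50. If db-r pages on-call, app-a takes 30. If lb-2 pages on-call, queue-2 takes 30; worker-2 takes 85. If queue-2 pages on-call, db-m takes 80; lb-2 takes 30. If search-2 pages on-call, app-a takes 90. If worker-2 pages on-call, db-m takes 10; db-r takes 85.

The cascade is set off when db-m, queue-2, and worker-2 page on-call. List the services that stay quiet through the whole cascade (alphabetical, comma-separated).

lb-2, search-2

Round 1 — db-m, queue-2, worker-2 page on-call (initial).
  app-a: +50 → 50 ≥ 30
  db-r: +85 → 85 ≥ 80
  lb-2: +30 → 30 < 120
Round 2 — app-a, db-r page on-call.
No further pages.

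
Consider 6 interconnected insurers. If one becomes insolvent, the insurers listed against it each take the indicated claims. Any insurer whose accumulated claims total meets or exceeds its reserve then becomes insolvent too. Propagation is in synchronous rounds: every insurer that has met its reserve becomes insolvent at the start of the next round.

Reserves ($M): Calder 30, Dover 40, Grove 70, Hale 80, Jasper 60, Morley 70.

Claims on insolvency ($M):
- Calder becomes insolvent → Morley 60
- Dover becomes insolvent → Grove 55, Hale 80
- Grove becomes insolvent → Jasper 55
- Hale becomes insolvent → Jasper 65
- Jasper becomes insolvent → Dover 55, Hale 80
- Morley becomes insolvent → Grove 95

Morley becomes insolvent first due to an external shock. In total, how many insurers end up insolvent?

2

Round 1 — Morley becomes insolvent (initial).
  Grove: +95 → 95 ≥ 70
Round 2 — Grove becomes insolvent.
  Jasper: +55 → 55 < 60
No further insolvencies.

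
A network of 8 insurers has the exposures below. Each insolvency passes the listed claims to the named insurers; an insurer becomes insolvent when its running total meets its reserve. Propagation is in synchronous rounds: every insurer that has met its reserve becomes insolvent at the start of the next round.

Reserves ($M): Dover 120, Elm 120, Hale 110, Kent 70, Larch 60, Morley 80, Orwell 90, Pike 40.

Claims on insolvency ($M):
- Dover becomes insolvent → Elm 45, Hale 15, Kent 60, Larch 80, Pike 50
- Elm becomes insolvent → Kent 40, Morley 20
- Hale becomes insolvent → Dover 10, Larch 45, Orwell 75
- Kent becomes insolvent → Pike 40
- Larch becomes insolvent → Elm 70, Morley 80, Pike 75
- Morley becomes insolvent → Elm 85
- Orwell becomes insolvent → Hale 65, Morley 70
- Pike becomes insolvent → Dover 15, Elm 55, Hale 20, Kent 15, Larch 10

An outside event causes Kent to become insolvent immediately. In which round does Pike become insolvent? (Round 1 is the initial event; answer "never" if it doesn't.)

2

Round 1 — Kent becomes insolvent (initial).
  Pike: +40 → 40 ≥ 40
Round 2 — Pike becomes insolvent.
  Dover: +15 → 15 < 120
  Elm: +55 → 55 < 120
  Hale: +20 → 20 < 110
  Larch: +10 → 10 < 60
No further insolvencies.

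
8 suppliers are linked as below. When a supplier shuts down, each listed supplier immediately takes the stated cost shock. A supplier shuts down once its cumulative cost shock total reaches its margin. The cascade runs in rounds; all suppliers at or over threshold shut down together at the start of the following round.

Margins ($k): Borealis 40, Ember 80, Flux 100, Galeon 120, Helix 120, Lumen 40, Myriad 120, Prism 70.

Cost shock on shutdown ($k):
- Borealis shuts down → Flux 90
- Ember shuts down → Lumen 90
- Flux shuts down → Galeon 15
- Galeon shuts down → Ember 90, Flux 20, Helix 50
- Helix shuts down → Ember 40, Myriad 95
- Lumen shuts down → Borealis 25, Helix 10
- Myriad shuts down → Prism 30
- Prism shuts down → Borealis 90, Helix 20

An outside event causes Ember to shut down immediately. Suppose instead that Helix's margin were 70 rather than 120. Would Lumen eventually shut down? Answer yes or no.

With Helix's margin at 70:
Round 1 — Ember shuts down (initial).
  Lumen: +90 → 90 ≥ 40
Round 2 — Lumen shuts down.
  Borealis: +25 → 25 < 40
  Helix: +10 → 10 < 70
No further shutdowns.

yes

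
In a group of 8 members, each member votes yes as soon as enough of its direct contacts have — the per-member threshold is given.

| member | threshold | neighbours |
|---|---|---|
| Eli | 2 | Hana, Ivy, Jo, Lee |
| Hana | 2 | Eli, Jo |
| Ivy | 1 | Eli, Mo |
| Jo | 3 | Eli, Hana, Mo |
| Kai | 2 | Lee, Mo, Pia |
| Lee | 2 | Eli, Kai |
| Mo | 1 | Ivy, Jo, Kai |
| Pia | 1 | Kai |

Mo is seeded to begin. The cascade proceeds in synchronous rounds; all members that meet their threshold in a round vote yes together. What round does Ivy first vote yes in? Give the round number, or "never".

Round 1 — Mo votes yes (initial).
Round 2 — checking thresholds:
  Ivy: 1 of 2 neighbours ≥ 1, votes yes.
  Jo: 1 of 3 neighbours < 3, holds.
  Kai: 1 of 3 neighbours < 2, holds.
Round 3 — no new yes votes; cascade stops.

2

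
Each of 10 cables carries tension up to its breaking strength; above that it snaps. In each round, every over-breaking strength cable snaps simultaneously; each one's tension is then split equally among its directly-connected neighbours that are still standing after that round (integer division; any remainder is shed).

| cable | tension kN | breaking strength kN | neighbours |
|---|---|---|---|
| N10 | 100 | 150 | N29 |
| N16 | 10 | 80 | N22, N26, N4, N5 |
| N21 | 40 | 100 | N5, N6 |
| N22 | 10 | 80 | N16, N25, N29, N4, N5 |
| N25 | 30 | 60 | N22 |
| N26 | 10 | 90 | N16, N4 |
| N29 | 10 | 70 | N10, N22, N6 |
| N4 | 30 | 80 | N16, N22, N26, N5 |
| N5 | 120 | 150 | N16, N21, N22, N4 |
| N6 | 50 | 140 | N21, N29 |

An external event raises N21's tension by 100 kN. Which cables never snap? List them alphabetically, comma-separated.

Round 1 — N21 at 140 > 100. N21 snaps.
  N21 sheds 140 kN to N5, N6: 70 each.
    N5: 120+70 = 190 > 150
    N6: 50+70 = 120 ≤ 140
Round 2 — N5 snaps.
  N5 sheds 190 kN to N16, N22, N4: 63 each (1 lost).
    N16: 10+63 = 73 ≤ 80
    N22: 10+63 = 73 ≤ 80
    N4: 30+63 = 93 > 80
Round 3 — N4 snaps.
  N4 sheds 93 kN to N16, N22, N26: 31 each.
    N16: 73+31 = 104 > 80
    N22: 73+31 = 104 > 80
    N26: 10+31 = 41 ≤ 90
Round 4 — N16, N22 snap.
  N16 sheds 104 kN to N26: 104 each.
    N26: 41+104 = 145 > 90
  N22 sheds 104 kN to N25, N29: 52 each.
    N25: 30+52 = 82 > 60
    N29: 10+52 = 62 ≤ 70
Round 5 — N25, N26 snap.
  N25 sheds 82 kN: no online neighbours, lost.
  N26 sheds 145 kN: no online neighbours, lost.
No further breaks.

N10, N29, N6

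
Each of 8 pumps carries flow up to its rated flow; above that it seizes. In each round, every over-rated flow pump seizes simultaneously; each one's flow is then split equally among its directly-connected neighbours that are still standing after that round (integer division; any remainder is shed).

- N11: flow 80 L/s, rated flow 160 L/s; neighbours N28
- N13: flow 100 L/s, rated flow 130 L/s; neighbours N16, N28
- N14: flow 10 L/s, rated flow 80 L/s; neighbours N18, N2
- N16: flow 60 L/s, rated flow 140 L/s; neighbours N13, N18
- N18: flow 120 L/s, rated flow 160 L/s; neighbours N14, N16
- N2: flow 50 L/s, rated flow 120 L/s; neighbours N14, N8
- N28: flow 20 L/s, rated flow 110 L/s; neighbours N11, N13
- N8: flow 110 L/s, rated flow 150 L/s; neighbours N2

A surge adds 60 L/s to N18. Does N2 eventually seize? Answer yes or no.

yes

Round 1 — N18 at 180 > 160. N18 seizes.
  N18 sheds 180 L/s to N14, N16: 90 each.
    N14: 10+90 = 100 > 80
    N16: 60+90 = 150 > 140
Round 2 — N14, N16 seize.
  N14 sheds 100 L/s to N2: 100 each.
    N2: 50+100 = 150 > 120
  N16 sheds 150 L/s to N13: 150 each.
    N13: 100+150 = 250 > 130
Round 3 — N13, N2 seize.
  N13 sheds 250 L/s to N28: 250 each.
    N28: 20+250 = 270 > 110
  N2 sheds 150 L/s to N8: 150 each.
    N8: 110+150 = 260 > 150
Round 4 — N28, N8 seize.
  N28 sheds 270 L/s to N11: 270 each.
    N11: 80+270 = 350 > 160
  N8 sheds 260 L/s: no online neighbours, lost.
Round 5 — N11 seizes.
  N11 sheds 350 L/s: no online neighbours, lost.
No further seizures.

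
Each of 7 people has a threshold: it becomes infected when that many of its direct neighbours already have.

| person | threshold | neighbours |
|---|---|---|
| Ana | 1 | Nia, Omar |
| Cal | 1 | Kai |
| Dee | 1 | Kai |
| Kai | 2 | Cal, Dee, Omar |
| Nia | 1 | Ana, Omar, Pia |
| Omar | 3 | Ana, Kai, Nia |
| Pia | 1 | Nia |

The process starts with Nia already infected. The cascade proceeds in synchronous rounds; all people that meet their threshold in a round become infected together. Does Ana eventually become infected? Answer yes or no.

yes

Round 1 — Nia becomes infected (initial).
Round 2 — checking thresholds:
  Ana: 1 of 2 neighbours ≥ 1, becomes infected.
  Omar: 1 of 3 neighbours < 3, holds.
  Pia: 1 of 1 neighbours ≥ 1, becomes infected.
Round 3 — no new infections; cascade stops.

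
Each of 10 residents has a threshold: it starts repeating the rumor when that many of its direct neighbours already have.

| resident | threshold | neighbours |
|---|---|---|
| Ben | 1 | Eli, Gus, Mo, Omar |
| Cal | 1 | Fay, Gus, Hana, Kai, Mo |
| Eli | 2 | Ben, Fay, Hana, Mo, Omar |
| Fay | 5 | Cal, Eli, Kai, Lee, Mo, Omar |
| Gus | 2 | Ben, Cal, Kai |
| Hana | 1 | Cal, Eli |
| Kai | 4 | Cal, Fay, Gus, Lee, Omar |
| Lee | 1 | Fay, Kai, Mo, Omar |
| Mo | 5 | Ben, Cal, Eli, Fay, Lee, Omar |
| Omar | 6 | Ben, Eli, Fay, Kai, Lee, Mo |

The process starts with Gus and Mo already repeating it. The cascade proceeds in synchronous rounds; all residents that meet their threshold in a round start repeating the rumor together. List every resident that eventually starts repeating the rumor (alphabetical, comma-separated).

Ben, Cal, Eli, Gus, Hana, Lee, Mo

Round 1 — Gus, Mo start repeating the rumor (initial).
Round 2 — checking thresholds:
  Ben: 2 of 4 neighbours ≥ 1, starts repeating the rumor.
  Cal: 2 of 5 neighbours ≥ 1, starts repeating the rumor.
  Eli: 1 of 5 neighbours < 2, not yet.
  Fay: 1 of 6 neighbours < 5, not yet.
  Kai: 1 of 5 neighbours < 4, not yet.
  Lee: 1 of 4 neighbours ≥ 1, starts repeating the rumor.
  Omar: 1 of 6 neighbours < 6, not yet.
Round 3 — checking thresholds:
  Eli: 2 of 5 neighbours ≥ 2, starts repeating the rumor.
  Fay: 3 of 6 neighbours < 5, not yet.
  Hana: 1 of 2 neighbours ≥ 1, starts repeating the rumor.
  Kai: 3 of 5 neighbours < 4, not yet.
  Omar: 3 of 6 neighbours < 6, not yet.
Round 4 — no new spreads; cascade stops.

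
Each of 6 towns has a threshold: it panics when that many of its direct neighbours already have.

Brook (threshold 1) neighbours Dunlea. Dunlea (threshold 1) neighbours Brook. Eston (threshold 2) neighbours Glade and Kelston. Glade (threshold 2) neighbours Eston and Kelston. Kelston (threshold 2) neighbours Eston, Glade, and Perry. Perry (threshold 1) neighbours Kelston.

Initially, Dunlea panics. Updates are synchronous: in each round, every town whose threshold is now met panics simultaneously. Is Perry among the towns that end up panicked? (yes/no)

Round 1 — Dunlea panics (initial).
Round 2 — checking thresholds:
  Brook: 1 of 1 neighbours ≥ 1, panics.
Round 3 — no new panics; cascade stops.

no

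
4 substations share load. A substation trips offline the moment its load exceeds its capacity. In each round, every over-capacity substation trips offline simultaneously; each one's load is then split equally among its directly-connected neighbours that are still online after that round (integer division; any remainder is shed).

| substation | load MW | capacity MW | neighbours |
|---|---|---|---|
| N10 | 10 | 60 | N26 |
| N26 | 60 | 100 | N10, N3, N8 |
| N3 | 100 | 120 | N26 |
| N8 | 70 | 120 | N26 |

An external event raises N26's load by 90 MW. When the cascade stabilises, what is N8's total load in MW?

Round 1 — N26 at 150 > 100. N26 trips offline.
  N26 sheds 150 MW to N10, N3, N8: 50 each.
    N10: 10+50 = 60 ≤ 60
    N3: 100+50 = 150 > 120
    N8: 70+50 = 120 ≤ 120
Round 2 — N3 trips offline.
  N3 sheds 150 MW: no online neighbours, lost.
No further trips.

120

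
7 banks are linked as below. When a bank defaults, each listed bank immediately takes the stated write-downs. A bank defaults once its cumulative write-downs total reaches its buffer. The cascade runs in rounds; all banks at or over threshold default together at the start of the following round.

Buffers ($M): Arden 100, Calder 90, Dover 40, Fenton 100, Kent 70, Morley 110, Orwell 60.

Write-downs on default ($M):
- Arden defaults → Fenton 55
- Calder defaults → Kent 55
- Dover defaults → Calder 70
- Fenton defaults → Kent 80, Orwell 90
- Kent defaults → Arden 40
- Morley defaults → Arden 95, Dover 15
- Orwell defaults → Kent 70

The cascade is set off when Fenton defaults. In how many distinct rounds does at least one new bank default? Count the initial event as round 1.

Round 1 — Fenton defaults (initial).
  Kent: +80 → 80 ≥ 70
  Orwell: +90 → 90 ≥ 60
Round 2 — Kent, Orwell default.
  Arden: +40 → 40 < 100
No further defaults.

2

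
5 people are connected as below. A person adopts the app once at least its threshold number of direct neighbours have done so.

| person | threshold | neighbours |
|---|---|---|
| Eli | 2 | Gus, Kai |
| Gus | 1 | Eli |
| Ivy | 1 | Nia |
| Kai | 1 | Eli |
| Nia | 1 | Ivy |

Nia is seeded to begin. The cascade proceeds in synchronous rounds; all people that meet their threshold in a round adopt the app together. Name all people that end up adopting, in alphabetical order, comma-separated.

Ivy, Nia

Round 1 — Nia adopts the app (initial).
Round 2 — checking thresholds:
  Ivy: 1 of 1 neighbours ≥ 1, adopts the app.
Round 3 — no new adoptions; cascade stops.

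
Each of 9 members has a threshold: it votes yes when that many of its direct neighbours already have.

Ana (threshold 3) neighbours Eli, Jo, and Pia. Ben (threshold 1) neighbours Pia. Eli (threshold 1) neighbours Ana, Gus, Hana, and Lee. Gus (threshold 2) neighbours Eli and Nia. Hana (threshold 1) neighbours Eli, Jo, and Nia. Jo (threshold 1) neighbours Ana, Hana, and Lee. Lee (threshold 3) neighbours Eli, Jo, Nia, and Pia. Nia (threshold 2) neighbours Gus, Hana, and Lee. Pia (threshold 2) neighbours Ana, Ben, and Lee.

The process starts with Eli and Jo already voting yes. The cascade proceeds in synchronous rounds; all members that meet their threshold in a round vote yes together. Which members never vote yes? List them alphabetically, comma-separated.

Ana, Ben, Gus, Lee, Nia, Pia

Round 1 — Eli, Jo vote yes (initial).
Round 2 — checking thresholds:
  Ana: 2 of 3 neighbours < 3, below threshold.
  Gus: 1 of 2 neighbours < 2, below threshold.
  Hana: 2 of 3 neighbours ≥ 1, votes yes.
  Lee: 2 of 4 neighbours < 3, below threshold.
Round 3 — no new yes votes; cascade stops.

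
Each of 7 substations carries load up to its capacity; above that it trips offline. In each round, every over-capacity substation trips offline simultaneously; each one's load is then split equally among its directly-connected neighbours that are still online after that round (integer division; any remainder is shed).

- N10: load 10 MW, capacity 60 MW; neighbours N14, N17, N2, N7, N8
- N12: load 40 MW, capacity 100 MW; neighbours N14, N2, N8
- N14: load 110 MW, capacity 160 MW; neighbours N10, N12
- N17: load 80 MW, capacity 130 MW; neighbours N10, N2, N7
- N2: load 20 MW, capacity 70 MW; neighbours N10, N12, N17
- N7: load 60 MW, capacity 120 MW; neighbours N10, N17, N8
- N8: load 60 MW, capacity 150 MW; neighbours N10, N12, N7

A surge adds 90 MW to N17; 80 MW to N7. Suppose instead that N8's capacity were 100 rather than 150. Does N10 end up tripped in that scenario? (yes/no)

With N8's capacity at 100:
Round 1 — N17 at 170 > 130; N7 at 140 > 120. N17, N7 trip offline.
  N17 sheds 170 MW to N10, N2: 85 each.
    N10: 10+85 = 95 > 60
    N2: 20+85 = 105 > 70
  N7 sheds 140 MW to N10, N8: 70 each.
    N10: 95+70 = 165 > 60
    N8: 60+70 = 130 > 100
Round 2 — N10, N2, N8 trip offline.
  N10 sheds 165 MW to N14: 165 each.
    N14: 110+165 = 275 > 160
  N2 sheds 105 MW to N12: 105 each.
    N12: 40+105 = 145 > 100
  N8 sheds 130 MW to N12: 130 each.
    N12: 145+130 = 275 > 100
Round 3 — N12, N14 trip offline.
  N12 sheds 275 MW: no online neighbours, lost.
  N14 sheds 275 MW: no online neighbours, lost.
No further trips.

yes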